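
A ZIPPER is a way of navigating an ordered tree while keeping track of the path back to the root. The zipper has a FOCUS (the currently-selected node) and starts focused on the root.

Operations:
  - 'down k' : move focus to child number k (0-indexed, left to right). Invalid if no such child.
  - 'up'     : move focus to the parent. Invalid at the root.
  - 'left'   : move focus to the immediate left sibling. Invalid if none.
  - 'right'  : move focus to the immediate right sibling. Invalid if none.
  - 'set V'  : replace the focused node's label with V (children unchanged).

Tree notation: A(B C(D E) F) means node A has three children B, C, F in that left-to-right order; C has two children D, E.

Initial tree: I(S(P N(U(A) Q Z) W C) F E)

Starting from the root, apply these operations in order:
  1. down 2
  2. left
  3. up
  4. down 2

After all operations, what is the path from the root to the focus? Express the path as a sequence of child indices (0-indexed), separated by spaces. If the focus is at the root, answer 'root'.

Answer: 2

Derivation:
Step 1 (down 2): focus=E path=2 depth=1 children=[] left=['S', 'F'] right=[] parent=I
Step 2 (left): focus=F path=1 depth=1 children=[] left=['S'] right=['E'] parent=I
Step 3 (up): focus=I path=root depth=0 children=['S', 'F', 'E'] (at root)
Step 4 (down 2): focus=E path=2 depth=1 children=[] left=['S', 'F'] right=[] parent=I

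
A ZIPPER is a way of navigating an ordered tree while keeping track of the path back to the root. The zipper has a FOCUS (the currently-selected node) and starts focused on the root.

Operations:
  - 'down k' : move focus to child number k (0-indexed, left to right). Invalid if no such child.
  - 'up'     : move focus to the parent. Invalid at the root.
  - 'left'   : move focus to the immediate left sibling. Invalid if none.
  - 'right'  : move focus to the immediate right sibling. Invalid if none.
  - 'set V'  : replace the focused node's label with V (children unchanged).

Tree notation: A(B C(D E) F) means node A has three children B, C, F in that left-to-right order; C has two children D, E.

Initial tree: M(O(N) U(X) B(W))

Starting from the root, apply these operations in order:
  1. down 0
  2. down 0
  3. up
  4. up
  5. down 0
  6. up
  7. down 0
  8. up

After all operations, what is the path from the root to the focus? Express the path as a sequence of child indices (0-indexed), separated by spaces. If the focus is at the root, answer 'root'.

Step 1 (down 0): focus=O path=0 depth=1 children=['N'] left=[] right=['U', 'B'] parent=M
Step 2 (down 0): focus=N path=0/0 depth=2 children=[] left=[] right=[] parent=O
Step 3 (up): focus=O path=0 depth=1 children=['N'] left=[] right=['U', 'B'] parent=M
Step 4 (up): focus=M path=root depth=0 children=['O', 'U', 'B'] (at root)
Step 5 (down 0): focus=O path=0 depth=1 children=['N'] left=[] right=['U', 'B'] parent=M
Step 6 (up): focus=M path=root depth=0 children=['O', 'U', 'B'] (at root)
Step 7 (down 0): focus=O path=0 depth=1 children=['N'] left=[] right=['U', 'B'] parent=M
Step 8 (up): focus=M path=root depth=0 children=['O', 'U', 'B'] (at root)

Answer: root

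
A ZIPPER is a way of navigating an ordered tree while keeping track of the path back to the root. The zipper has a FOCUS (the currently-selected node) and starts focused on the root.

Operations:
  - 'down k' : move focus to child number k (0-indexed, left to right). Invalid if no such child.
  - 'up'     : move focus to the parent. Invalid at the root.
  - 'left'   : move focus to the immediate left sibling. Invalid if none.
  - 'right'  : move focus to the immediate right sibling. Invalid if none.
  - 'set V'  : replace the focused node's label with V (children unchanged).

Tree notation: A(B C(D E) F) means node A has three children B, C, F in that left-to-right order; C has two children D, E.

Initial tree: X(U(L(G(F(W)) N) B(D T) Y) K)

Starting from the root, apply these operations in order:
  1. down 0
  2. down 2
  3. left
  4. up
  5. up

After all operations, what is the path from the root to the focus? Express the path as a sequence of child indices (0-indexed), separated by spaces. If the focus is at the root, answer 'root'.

Answer: root

Derivation:
Step 1 (down 0): focus=U path=0 depth=1 children=['L', 'B', 'Y'] left=[] right=['K'] parent=X
Step 2 (down 2): focus=Y path=0/2 depth=2 children=[] left=['L', 'B'] right=[] parent=U
Step 3 (left): focus=B path=0/1 depth=2 children=['D', 'T'] left=['L'] right=['Y'] parent=U
Step 4 (up): focus=U path=0 depth=1 children=['L', 'B', 'Y'] left=[] right=['K'] parent=X
Step 5 (up): focus=X path=root depth=0 children=['U', 'K'] (at root)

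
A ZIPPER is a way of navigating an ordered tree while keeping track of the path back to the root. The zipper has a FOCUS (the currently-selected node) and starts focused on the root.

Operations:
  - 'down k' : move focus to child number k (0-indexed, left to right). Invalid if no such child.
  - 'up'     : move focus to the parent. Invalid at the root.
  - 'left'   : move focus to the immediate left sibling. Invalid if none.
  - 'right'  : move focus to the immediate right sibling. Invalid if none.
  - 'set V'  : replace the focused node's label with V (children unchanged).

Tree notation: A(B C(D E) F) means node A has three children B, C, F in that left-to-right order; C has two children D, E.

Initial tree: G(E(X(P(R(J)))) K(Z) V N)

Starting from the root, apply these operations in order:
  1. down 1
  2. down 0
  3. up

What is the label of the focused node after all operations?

Step 1 (down 1): focus=K path=1 depth=1 children=['Z'] left=['E'] right=['V', 'N'] parent=G
Step 2 (down 0): focus=Z path=1/0 depth=2 children=[] left=[] right=[] parent=K
Step 3 (up): focus=K path=1 depth=1 children=['Z'] left=['E'] right=['V', 'N'] parent=G

Answer: K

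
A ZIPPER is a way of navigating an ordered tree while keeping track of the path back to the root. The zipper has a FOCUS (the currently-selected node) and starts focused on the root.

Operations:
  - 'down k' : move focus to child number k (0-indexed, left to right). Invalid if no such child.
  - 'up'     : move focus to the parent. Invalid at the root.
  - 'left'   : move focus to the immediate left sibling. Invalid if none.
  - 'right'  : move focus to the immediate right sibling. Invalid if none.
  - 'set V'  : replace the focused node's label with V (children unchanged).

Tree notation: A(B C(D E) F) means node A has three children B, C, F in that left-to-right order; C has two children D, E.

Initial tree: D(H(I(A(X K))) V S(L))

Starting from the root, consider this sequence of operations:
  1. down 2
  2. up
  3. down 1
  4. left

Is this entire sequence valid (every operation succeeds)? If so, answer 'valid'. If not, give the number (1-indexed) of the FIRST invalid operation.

Answer: valid

Derivation:
Step 1 (down 2): focus=S path=2 depth=1 children=['L'] left=['H', 'V'] right=[] parent=D
Step 2 (up): focus=D path=root depth=0 children=['H', 'V', 'S'] (at root)
Step 3 (down 1): focus=V path=1 depth=1 children=[] left=['H'] right=['S'] parent=D
Step 4 (left): focus=H path=0 depth=1 children=['I'] left=[] right=['V', 'S'] parent=D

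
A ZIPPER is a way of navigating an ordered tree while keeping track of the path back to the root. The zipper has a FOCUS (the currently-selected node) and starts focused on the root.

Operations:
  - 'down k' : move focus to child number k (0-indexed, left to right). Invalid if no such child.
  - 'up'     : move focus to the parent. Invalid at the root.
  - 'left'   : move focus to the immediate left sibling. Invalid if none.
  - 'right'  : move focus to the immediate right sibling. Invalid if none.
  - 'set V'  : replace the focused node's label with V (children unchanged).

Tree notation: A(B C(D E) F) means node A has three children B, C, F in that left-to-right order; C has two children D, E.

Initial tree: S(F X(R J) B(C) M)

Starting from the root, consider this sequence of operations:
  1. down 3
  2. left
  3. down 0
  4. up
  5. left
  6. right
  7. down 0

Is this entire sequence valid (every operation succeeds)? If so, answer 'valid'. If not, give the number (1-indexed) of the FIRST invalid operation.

Answer: valid

Derivation:
Step 1 (down 3): focus=M path=3 depth=1 children=[] left=['F', 'X', 'B'] right=[] parent=S
Step 2 (left): focus=B path=2 depth=1 children=['C'] left=['F', 'X'] right=['M'] parent=S
Step 3 (down 0): focus=C path=2/0 depth=2 children=[] left=[] right=[] parent=B
Step 4 (up): focus=B path=2 depth=1 children=['C'] left=['F', 'X'] right=['M'] parent=S
Step 5 (left): focus=X path=1 depth=1 children=['R', 'J'] left=['F'] right=['B', 'M'] parent=S
Step 6 (right): focus=B path=2 depth=1 children=['C'] left=['F', 'X'] right=['M'] parent=S
Step 7 (down 0): focus=C path=2/0 depth=2 children=[] left=[] right=[] parent=B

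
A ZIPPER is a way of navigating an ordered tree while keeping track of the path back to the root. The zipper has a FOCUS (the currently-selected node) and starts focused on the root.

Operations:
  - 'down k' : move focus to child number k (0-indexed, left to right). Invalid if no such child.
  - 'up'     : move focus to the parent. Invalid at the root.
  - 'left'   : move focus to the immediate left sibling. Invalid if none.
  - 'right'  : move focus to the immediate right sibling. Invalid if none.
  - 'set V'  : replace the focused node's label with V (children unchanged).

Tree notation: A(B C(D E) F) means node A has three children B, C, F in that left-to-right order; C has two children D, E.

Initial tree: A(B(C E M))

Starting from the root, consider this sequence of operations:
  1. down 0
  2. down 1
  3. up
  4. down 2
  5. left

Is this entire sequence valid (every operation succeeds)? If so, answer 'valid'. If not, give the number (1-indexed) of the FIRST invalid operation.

Step 1 (down 0): focus=B path=0 depth=1 children=['C', 'E', 'M'] left=[] right=[] parent=A
Step 2 (down 1): focus=E path=0/1 depth=2 children=[] left=['C'] right=['M'] parent=B
Step 3 (up): focus=B path=0 depth=1 children=['C', 'E', 'M'] left=[] right=[] parent=A
Step 4 (down 2): focus=M path=0/2 depth=2 children=[] left=['C', 'E'] right=[] parent=B
Step 5 (left): focus=E path=0/1 depth=2 children=[] left=['C'] right=['M'] parent=B

Answer: valid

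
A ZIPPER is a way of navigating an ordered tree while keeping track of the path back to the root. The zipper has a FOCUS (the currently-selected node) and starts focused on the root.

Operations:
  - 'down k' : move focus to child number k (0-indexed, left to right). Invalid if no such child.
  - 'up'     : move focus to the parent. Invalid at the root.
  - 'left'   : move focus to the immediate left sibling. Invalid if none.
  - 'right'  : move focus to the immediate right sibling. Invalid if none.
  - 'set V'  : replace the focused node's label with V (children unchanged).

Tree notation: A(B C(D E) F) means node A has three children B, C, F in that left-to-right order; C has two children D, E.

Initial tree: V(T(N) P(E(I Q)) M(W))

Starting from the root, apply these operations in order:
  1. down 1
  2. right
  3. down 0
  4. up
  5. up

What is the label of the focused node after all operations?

Answer: V

Derivation:
Step 1 (down 1): focus=P path=1 depth=1 children=['E'] left=['T'] right=['M'] parent=V
Step 2 (right): focus=M path=2 depth=1 children=['W'] left=['T', 'P'] right=[] parent=V
Step 3 (down 0): focus=W path=2/0 depth=2 children=[] left=[] right=[] parent=M
Step 4 (up): focus=M path=2 depth=1 children=['W'] left=['T', 'P'] right=[] parent=V
Step 5 (up): focus=V path=root depth=0 children=['T', 'P', 'M'] (at root)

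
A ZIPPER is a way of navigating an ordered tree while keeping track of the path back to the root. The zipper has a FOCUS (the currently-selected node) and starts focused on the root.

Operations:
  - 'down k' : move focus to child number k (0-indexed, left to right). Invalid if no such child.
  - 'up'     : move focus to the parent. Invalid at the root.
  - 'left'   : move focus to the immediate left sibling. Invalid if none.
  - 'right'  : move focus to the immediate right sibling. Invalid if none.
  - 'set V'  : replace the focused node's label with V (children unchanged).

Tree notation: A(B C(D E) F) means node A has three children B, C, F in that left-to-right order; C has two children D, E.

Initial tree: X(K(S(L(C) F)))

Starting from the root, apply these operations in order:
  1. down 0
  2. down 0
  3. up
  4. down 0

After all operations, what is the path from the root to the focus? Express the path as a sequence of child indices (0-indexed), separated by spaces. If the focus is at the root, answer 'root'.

Answer: 0 0

Derivation:
Step 1 (down 0): focus=K path=0 depth=1 children=['S'] left=[] right=[] parent=X
Step 2 (down 0): focus=S path=0/0 depth=2 children=['L', 'F'] left=[] right=[] parent=K
Step 3 (up): focus=K path=0 depth=1 children=['S'] left=[] right=[] parent=X
Step 4 (down 0): focus=S path=0/0 depth=2 children=['L', 'F'] left=[] right=[] parent=K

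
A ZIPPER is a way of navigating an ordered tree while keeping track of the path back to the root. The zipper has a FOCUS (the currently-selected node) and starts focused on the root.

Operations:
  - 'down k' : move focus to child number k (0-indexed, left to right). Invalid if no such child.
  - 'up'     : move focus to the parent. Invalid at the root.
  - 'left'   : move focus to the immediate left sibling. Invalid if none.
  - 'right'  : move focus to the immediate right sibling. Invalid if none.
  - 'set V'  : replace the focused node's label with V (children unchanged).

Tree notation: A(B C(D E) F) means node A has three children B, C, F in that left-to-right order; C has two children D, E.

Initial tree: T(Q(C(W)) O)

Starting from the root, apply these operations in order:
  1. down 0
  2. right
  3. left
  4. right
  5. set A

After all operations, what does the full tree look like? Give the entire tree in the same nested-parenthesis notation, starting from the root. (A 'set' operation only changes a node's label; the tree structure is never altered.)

Answer: T(Q(C(W)) A)

Derivation:
Step 1 (down 0): focus=Q path=0 depth=1 children=['C'] left=[] right=['O'] parent=T
Step 2 (right): focus=O path=1 depth=1 children=[] left=['Q'] right=[] parent=T
Step 3 (left): focus=Q path=0 depth=1 children=['C'] left=[] right=['O'] parent=T
Step 4 (right): focus=O path=1 depth=1 children=[] left=['Q'] right=[] parent=T
Step 5 (set A): focus=A path=1 depth=1 children=[] left=['Q'] right=[] parent=T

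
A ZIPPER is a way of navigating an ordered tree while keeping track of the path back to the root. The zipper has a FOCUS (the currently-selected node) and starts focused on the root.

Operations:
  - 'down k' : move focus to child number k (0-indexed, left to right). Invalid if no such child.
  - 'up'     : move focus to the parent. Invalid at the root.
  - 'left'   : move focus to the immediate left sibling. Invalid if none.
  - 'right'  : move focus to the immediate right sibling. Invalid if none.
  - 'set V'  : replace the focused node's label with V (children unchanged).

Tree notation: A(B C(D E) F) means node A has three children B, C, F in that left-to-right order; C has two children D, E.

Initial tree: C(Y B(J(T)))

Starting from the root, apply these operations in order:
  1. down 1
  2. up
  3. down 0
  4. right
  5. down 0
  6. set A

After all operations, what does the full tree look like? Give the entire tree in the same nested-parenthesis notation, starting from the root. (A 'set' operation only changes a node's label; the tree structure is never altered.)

Step 1 (down 1): focus=B path=1 depth=1 children=['J'] left=['Y'] right=[] parent=C
Step 2 (up): focus=C path=root depth=0 children=['Y', 'B'] (at root)
Step 3 (down 0): focus=Y path=0 depth=1 children=[] left=[] right=['B'] parent=C
Step 4 (right): focus=B path=1 depth=1 children=['J'] left=['Y'] right=[] parent=C
Step 5 (down 0): focus=J path=1/0 depth=2 children=['T'] left=[] right=[] parent=B
Step 6 (set A): focus=A path=1/0 depth=2 children=['T'] left=[] right=[] parent=B

Answer: C(Y B(A(T)))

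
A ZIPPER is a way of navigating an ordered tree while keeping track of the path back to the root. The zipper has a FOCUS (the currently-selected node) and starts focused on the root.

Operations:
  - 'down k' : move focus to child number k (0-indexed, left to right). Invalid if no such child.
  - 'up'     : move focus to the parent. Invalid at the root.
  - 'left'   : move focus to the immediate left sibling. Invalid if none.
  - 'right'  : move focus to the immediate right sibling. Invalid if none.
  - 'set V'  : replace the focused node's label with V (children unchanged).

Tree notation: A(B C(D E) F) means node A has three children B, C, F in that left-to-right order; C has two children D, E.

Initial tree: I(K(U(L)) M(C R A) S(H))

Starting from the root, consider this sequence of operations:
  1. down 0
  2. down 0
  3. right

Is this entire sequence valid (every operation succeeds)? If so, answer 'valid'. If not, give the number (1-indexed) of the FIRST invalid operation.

Answer: 3

Derivation:
Step 1 (down 0): focus=K path=0 depth=1 children=['U'] left=[] right=['M', 'S'] parent=I
Step 2 (down 0): focus=U path=0/0 depth=2 children=['L'] left=[] right=[] parent=K
Step 3 (right): INVALID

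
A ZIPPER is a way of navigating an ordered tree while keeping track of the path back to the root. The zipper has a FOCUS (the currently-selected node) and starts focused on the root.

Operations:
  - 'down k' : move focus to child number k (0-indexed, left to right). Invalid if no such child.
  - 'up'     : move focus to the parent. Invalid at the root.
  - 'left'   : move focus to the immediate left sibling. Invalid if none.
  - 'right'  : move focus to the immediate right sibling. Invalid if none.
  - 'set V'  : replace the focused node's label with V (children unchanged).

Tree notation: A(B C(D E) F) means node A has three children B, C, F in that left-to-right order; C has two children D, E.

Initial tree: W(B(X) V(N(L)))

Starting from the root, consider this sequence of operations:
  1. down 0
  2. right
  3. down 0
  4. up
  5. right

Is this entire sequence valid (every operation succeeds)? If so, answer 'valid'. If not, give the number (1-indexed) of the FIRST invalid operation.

Answer: 5

Derivation:
Step 1 (down 0): focus=B path=0 depth=1 children=['X'] left=[] right=['V'] parent=W
Step 2 (right): focus=V path=1 depth=1 children=['N'] left=['B'] right=[] parent=W
Step 3 (down 0): focus=N path=1/0 depth=2 children=['L'] left=[] right=[] parent=V
Step 4 (up): focus=V path=1 depth=1 children=['N'] left=['B'] right=[] parent=W
Step 5 (right): INVALID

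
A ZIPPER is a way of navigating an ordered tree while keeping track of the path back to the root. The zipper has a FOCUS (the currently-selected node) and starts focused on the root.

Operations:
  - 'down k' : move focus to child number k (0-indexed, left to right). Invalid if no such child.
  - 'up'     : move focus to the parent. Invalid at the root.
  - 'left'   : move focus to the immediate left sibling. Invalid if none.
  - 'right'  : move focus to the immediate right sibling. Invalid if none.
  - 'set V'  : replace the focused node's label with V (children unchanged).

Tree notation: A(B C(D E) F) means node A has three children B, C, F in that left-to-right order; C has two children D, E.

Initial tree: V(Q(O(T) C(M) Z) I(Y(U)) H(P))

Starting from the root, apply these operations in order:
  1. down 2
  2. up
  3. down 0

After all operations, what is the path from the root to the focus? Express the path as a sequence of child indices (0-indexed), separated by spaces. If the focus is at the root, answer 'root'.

Answer: 0

Derivation:
Step 1 (down 2): focus=H path=2 depth=1 children=['P'] left=['Q', 'I'] right=[] parent=V
Step 2 (up): focus=V path=root depth=0 children=['Q', 'I', 'H'] (at root)
Step 3 (down 0): focus=Q path=0 depth=1 children=['O', 'C', 'Z'] left=[] right=['I', 'H'] parent=V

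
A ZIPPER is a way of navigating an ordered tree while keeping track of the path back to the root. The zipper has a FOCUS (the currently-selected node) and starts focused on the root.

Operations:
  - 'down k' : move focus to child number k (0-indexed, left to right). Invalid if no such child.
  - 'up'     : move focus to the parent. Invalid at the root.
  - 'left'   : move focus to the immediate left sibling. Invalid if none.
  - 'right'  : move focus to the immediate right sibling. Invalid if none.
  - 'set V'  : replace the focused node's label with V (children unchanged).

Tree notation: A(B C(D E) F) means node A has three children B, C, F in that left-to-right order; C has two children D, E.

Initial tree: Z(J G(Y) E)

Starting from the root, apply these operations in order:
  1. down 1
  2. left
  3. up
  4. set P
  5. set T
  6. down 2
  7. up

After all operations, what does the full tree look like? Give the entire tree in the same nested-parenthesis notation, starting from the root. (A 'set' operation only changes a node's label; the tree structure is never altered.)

Answer: T(J G(Y) E)

Derivation:
Step 1 (down 1): focus=G path=1 depth=1 children=['Y'] left=['J'] right=['E'] parent=Z
Step 2 (left): focus=J path=0 depth=1 children=[] left=[] right=['G', 'E'] parent=Z
Step 3 (up): focus=Z path=root depth=0 children=['J', 'G', 'E'] (at root)
Step 4 (set P): focus=P path=root depth=0 children=['J', 'G', 'E'] (at root)
Step 5 (set T): focus=T path=root depth=0 children=['J', 'G', 'E'] (at root)
Step 6 (down 2): focus=E path=2 depth=1 children=[] left=['J', 'G'] right=[] parent=T
Step 7 (up): focus=T path=root depth=0 children=['J', 'G', 'E'] (at root)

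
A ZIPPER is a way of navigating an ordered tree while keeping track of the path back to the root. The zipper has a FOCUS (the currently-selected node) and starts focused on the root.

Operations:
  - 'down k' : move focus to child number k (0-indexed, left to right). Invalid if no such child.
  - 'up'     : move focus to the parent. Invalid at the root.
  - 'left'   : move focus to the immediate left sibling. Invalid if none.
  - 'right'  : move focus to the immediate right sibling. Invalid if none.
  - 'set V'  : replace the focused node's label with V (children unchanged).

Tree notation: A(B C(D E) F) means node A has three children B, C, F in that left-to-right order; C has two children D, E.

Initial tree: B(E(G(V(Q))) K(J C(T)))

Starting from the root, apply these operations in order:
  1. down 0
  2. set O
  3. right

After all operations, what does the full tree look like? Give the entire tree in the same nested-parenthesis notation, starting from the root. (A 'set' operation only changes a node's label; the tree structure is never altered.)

Answer: B(O(G(V(Q))) K(J C(T)))

Derivation:
Step 1 (down 0): focus=E path=0 depth=1 children=['G'] left=[] right=['K'] parent=B
Step 2 (set O): focus=O path=0 depth=1 children=['G'] left=[] right=['K'] parent=B
Step 3 (right): focus=K path=1 depth=1 children=['J', 'C'] left=['O'] right=[] parent=B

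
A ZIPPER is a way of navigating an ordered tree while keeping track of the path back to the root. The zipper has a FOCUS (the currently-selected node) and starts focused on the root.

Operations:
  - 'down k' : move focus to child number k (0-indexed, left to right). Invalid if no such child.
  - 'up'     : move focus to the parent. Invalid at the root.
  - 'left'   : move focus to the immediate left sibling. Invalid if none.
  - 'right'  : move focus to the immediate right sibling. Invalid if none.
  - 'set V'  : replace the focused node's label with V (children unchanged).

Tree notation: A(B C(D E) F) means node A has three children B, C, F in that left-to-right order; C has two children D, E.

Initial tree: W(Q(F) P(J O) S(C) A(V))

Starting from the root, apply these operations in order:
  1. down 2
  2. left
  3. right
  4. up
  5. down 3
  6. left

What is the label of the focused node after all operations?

Answer: S

Derivation:
Step 1 (down 2): focus=S path=2 depth=1 children=['C'] left=['Q', 'P'] right=['A'] parent=W
Step 2 (left): focus=P path=1 depth=1 children=['J', 'O'] left=['Q'] right=['S', 'A'] parent=W
Step 3 (right): focus=S path=2 depth=1 children=['C'] left=['Q', 'P'] right=['A'] parent=W
Step 4 (up): focus=W path=root depth=0 children=['Q', 'P', 'S', 'A'] (at root)
Step 5 (down 3): focus=A path=3 depth=1 children=['V'] left=['Q', 'P', 'S'] right=[] parent=W
Step 6 (left): focus=S path=2 depth=1 children=['C'] left=['Q', 'P'] right=['A'] parent=W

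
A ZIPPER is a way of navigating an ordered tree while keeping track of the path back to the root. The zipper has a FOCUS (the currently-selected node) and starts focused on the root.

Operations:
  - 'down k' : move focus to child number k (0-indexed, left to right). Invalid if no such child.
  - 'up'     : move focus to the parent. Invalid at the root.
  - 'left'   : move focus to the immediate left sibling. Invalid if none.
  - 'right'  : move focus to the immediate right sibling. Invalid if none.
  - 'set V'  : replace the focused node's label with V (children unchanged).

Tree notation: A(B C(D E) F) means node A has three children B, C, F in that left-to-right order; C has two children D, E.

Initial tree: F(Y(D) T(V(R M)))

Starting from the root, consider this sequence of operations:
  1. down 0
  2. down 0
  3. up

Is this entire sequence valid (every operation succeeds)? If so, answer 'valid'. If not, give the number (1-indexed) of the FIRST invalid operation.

Step 1 (down 0): focus=Y path=0 depth=1 children=['D'] left=[] right=['T'] parent=F
Step 2 (down 0): focus=D path=0/0 depth=2 children=[] left=[] right=[] parent=Y
Step 3 (up): focus=Y path=0 depth=1 children=['D'] left=[] right=['T'] parent=F

Answer: valid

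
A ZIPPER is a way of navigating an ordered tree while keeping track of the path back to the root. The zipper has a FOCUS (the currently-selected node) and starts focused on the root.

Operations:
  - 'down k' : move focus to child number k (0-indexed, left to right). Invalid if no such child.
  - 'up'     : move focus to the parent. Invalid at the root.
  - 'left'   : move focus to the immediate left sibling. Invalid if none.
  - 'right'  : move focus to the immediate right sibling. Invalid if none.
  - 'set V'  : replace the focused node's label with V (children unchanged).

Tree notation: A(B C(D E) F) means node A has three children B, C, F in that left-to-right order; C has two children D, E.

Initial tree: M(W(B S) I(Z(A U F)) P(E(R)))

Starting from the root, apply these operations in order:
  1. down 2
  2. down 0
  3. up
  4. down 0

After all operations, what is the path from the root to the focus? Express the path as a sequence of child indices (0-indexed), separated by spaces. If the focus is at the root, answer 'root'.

Step 1 (down 2): focus=P path=2 depth=1 children=['E'] left=['W', 'I'] right=[] parent=M
Step 2 (down 0): focus=E path=2/0 depth=2 children=['R'] left=[] right=[] parent=P
Step 3 (up): focus=P path=2 depth=1 children=['E'] left=['W', 'I'] right=[] parent=M
Step 4 (down 0): focus=E path=2/0 depth=2 children=['R'] left=[] right=[] parent=P

Answer: 2 0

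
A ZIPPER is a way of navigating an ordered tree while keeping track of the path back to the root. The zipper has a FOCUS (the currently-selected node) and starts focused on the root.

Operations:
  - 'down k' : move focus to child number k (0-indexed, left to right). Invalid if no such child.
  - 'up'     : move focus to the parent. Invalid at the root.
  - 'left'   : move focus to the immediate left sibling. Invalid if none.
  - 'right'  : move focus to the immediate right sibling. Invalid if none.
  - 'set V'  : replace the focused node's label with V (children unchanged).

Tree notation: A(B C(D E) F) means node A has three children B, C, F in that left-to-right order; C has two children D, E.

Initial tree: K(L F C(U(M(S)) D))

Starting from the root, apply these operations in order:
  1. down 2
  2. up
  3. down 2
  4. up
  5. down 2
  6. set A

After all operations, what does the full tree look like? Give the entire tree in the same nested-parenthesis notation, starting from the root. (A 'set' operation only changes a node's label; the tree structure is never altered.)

Step 1 (down 2): focus=C path=2 depth=1 children=['U', 'D'] left=['L', 'F'] right=[] parent=K
Step 2 (up): focus=K path=root depth=0 children=['L', 'F', 'C'] (at root)
Step 3 (down 2): focus=C path=2 depth=1 children=['U', 'D'] left=['L', 'F'] right=[] parent=K
Step 4 (up): focus=K path=root depth=0 children=['L', 'F', 'C'] (at root)
Step 5 (down 2): focus=C path=2 depth=1 children=['U', 'D'] left=['L', 'F'] right=[] parent=K
Step 6 (set A): focus=A path=2 depth=1 children=['U', 'D'] left=['L', 'F'] right=[] parent=K

Answer: K(L F A(U(M(S)) D))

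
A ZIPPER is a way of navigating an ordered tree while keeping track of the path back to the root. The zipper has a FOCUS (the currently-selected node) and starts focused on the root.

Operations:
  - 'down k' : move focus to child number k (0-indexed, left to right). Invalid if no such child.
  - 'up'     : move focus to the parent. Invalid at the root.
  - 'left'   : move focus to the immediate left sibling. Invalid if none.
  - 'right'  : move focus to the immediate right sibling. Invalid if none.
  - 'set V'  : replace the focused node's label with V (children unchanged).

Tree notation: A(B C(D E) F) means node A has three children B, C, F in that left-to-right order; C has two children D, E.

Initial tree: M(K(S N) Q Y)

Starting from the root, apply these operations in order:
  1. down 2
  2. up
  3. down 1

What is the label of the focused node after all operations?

Step 1 (down 2): focus=Y path=2 depth=1 children=[] left=['K', 'Q'] right=[] parent=M
Step 2 (up): focus=M path=root depth=0 children=['K', 'Q', 'Y'] (at root)
Step 3 (down 1): focus=Q path=1 depth=1 children=[] left=['K'] right=['Y'] parent=M

Answer: Q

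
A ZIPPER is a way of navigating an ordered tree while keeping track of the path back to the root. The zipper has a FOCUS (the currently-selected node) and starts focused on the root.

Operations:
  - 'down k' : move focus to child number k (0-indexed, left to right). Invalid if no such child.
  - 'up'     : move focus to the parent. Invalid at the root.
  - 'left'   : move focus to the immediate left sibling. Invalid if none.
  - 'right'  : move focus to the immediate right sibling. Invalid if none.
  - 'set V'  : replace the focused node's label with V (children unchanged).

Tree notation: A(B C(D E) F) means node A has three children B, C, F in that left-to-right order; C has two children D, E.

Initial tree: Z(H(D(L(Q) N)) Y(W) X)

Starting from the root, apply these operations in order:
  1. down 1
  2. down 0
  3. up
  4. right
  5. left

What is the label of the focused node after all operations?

Answer: Y

Derivation:
Step 1 (down 1): focus=Y path=1 depth=1 children=['W'] left=['H'] right=['X'] parent=Z
Step 2 (down 0): focus=W path=1/0 depth=2 children=[] left=[] right=[] parent=Y
Step 3 (up): focus=Y path=1 depth=1 children=['W'] left=['H'] right=['X'] parent=Z
Step 4 (right): focus=X path=2 depth=1 children=[] left=['H', 'Y'] right=[] parent=Z
Step 5 (left): focus=Y path=1 depth=1 children=['W'] left=['H'] right=['X'] parent=Z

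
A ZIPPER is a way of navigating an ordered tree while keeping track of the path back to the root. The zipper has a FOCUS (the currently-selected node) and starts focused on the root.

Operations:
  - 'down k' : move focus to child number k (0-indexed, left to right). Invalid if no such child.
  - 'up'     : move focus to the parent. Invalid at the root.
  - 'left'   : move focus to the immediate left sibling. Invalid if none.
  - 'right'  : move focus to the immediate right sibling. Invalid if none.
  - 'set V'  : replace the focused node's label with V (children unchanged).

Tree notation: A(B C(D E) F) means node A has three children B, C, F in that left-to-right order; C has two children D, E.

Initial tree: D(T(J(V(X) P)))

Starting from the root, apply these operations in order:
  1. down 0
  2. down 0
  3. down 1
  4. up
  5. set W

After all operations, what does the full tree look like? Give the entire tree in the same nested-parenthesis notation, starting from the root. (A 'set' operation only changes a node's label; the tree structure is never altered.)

Step 1 (down 0): focus=T path=0 depth=1 children=['J'] left=[] right=[] parent=D
Step 2 (down 0): focus=J path=0/0 depth=2 children=['V', 'P'] left=[] right=[] parent=T
Step 3 (down 1): focus=P path=0/0/1 depth=3 children=[] left=['V'] right=[] parent=J
Step 4 (up): focus=J path=0/0 depth=2 children=['V', 'P'] left=[] right=[] parent=T
Step 5 (set W): focus=W path=0/0 depth=2 children=['V', 'P'] left=[] right=[] parent=T

Answer: D(T(W(V(X) P)))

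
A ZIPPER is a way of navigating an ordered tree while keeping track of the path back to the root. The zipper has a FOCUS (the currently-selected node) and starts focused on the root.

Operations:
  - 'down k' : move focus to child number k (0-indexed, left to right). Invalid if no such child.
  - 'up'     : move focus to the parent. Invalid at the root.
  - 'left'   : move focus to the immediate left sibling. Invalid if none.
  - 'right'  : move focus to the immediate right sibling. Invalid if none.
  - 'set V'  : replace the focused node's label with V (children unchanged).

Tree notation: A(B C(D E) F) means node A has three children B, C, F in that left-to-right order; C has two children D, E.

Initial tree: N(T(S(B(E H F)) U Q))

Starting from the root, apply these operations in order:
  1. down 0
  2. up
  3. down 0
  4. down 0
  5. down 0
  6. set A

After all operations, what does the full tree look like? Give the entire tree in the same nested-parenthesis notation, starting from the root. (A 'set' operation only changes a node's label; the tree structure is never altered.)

Answer: N(T(S(A(E H F)) U Q))

Derivation:
Step 1 (down 0): focus=T path=0 depth=1 children=['S', 'U', 'Q'] left=[] right=[] parent=N
Step 2 (up): focus=N path=root depth=0 children=['T'] (at root)
Step 3 (down 0): focus=T path=0 depth=1 children=['S', 'U', 'Q'] left=[] right=[] parent=N
Step 4 (down 0): focus=S path=0/0 depth=2 children=['B'] left=[] right=['U', 'Q'] parent=T
Step 5 (down 0): focus=B path=0/0/0 depth=3 children=['E', 'H', 'F'] left=[] right=[] parent=S
Step 6 (set A): focus=A path=0/0/0 depth=3 children=['E', 'H', 'F'] left=[] right=[] parent=S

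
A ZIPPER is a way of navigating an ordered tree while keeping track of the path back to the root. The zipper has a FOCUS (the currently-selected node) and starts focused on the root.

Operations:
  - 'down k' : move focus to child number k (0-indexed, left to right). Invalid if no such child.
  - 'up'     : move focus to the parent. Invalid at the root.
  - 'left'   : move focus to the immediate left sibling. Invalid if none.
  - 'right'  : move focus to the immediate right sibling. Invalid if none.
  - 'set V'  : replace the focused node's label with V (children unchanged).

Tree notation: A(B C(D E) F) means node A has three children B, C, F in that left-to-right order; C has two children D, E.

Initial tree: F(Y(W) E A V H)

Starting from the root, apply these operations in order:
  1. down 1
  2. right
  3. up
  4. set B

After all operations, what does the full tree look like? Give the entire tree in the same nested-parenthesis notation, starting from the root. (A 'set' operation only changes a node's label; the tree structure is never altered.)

Step 1 (down 1): focus=E path=1 depth=1 children=[] left=['Y'] right=['A', 'V', 'H'] parent=F
Step 2 (right): focus=A path=2 depth=1 children=[] left=['Y', 'E'] right=['V', 'H'] parent=F
Step 3 (up): focus=F path=root depth=0 children=['Y', 'E', 'A', 'V', 'H'] (at root)
Step 4 (set B): focus=B path=root depth=0 children=['Y', 'E', 'A', 'V', 'H'] (at root)

Answer: B(Y(W) E A V H)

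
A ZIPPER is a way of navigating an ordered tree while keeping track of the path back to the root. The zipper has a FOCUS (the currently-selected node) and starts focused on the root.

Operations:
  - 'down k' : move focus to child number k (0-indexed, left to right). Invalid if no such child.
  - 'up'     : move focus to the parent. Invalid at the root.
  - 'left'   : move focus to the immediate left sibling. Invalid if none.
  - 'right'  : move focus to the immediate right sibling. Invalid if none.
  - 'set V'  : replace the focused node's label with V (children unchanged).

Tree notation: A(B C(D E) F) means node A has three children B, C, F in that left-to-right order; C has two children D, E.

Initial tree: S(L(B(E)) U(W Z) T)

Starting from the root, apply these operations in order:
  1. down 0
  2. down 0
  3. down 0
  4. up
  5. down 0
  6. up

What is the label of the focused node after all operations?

Step 1 (down 0): focus=L path=0 depth=1 children=['B'] left=[] right=['U', 'T'] parent=S
Step 2 (down 0): focus=B path=0/0 depth=2 children=['E'] left=[] right=[] parent=L
Step 3 (down 0): focus=E path=0/0/0 depth=3 children=[] left=[] right=[] parent=B
Step 4 (up): focus=B path=0/0 depth=2 children=['E'] left=[] right=[] parent=L
Step 5 (down 0): focus=E path=0/0/0 depth=3 children=[] left=[] right=[] parent=B
Step 6 (up): focus=B path=0/0 depth=2 children=['E'] left=[] right=[] parent=L

Answer: B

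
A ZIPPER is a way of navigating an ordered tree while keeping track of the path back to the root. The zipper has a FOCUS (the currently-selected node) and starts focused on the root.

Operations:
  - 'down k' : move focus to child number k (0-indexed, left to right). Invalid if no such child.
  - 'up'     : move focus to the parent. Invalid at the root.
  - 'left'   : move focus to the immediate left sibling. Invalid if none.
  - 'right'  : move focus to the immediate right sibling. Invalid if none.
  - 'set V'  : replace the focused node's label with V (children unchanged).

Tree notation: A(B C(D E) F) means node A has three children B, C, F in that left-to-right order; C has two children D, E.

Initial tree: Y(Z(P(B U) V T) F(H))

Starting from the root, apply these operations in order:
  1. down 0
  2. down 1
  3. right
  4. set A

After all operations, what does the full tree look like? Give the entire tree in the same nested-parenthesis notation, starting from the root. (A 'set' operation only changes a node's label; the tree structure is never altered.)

Step 1 (down 0): focus=Z path=0 depth=1 children=['P', 'V', 'T'] left=[] right=['F'] parent=Y
Step 2 (down 1): focus=V path=0/1 depth=2 children=[] left=['P'] right=['T'] parent=Z
Step 3 (right): focus=T path=0/2 depth=2 children=[] left=['P', 'V'] right=[] parent=Z
Step 4 (set A): focus=A path=0/2 depth=2 children=[] left=['P', 'V'] right=[] parent=Z

Answer: Y(Z(P(B U) V A) F(H))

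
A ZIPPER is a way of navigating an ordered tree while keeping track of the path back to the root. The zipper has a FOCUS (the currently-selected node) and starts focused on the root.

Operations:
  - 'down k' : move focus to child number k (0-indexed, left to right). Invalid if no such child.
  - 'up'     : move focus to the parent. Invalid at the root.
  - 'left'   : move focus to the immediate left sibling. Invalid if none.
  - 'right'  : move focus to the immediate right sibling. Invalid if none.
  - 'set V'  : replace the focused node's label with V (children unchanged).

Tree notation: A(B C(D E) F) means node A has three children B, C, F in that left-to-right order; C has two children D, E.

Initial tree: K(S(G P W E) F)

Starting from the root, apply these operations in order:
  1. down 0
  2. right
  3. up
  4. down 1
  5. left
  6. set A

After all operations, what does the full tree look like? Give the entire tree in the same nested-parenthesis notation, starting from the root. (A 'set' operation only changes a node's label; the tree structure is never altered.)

Step 1 (down 0): focus=S path=0 depth=1 children=['G', 'P', 'W', 'E'] left=[] right=['F'] parent=K
Step 2 (right): focus=F path=1 depth=1 children=[] left=['S'] right=[] parent=K
Step 3 (up): focus=K path=root depth=0 children=['S', 'F'] (at root)
Step 4 (down 1): focus=F path=1 depth=1 children=[] left=['S'] right=[] parent=K
Step 5 (left): focus=S path=0 depth=1 children=['G', 'P', 'W', 'E'] left=[] right=['F'] parent=K
Step 6 (set A): focus=A path=0 depth=1 children=['G', 'P', 'W', 'E'] left=[] right=['F'] parent=K

Answer: K(A(G P W E) F)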